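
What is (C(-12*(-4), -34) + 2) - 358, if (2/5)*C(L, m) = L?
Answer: -236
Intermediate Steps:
C(L, m) = 5*L/2
(C(-12*(-4), -34) + 2) - 358 = (5*(-12*(-4))/2 + 2) - 358 = ((5/2)*48 + 2) - 358 = (120 + 2) - 358 = 122 - 358 = -236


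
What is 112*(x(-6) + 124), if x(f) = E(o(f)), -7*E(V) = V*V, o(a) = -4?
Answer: 13632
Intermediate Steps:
E(V) = -V²/7 (E(V) = -V*V/7 = -V²/7)
x(f) = -16/7 (x(f) = -⅐*(-4)² = -⅐*16 = -16/7)
112*(x(-6) + 124) = 112*(-16/7 + 124) = 112*(852/7) = 13632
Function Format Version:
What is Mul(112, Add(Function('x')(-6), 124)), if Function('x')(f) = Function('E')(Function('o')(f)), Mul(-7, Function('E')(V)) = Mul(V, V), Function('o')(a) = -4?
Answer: 13632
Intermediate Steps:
Function('E')(V) = Mul(Rational(-1, 7), Pow(V, 2)) (Function('E')(V) = Mul(Rational(-1, 7), Mul(V, V)) = Mul(Rational(-1, 7), Pow(V, 2)))
Function('x')(f) = Rational(-16, 7) (Function('x')(f) = Mul(Rational(-1, 7), Pow(-4, 2)) = Mul(Rational(-1, 7), 16) = Rational(-16, 7))
Mul(112, Add(Function('x')(-6), 124)) = Mul(112, Add(Rational(-16, 7), 124)) = Mul(112, Rational(852, 7)) = 13632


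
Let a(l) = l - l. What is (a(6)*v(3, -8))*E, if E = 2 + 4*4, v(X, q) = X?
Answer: 0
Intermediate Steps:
a(l) = 0
E = 18 (E = 2 + 16 = 18)
(a(6)*v(3, -8))*E = (0*3)*18 = 0*18 = 0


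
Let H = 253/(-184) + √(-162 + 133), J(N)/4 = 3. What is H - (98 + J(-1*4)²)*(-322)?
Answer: 623381/8 + I*√29 ≈ 77923.0 + 5.3852*I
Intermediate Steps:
J(N) = 12 (J(N) = 4*3 = 12)
H = -11/8 + I*√29 (H = 253*(-1/184) + √(-29) = -11/8 + I*√29 ≈ -1.375 + 5.3852*I)
H - (98 + J(-1*4)²)*(-322) = (-11/8 + I*√29) - (98 + 12²)*(-322) = (-11/8 + I*√29) - (98 + 144)*(-322) = (-11/8 + I*√29) - 242*(-322) = (-11/8 + I*√29) - 1*(-77924) = (-11/8 + I*√29) + 77924 = 623381/8 + I*√29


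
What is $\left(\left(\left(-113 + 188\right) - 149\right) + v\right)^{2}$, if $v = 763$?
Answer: $474721$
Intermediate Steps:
$\left(\left(\left(-113 + 188\right) - 149\right) + v\right)^{2} = \left(\left(\left(-113 + 188\right) - 149\right) + 763\right)^{2} = \left(\left(75 - 149\right) + 763\right)^{2} = \left(-74 + 763\right)^{2} = 689^{2} = 474721$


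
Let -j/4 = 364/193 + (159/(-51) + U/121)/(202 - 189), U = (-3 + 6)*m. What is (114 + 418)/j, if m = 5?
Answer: -686414729/8545230 ≈ -80.327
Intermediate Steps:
U = 15 (U = (-3 + 6)*5 = 3*5 = 15)
j = -34180920/5161013 (j = -4*(364/193 + (159/(-51) + 15/121)/(202 - 189)) = -4*(364*(1/193) + (159*(-1/51) + 15*(1/121))/13) = -4*(364/193 + (-53/17 + 15/121)*(1/13)) = -4*(364/193 - 6158/2057*1/13) = -4*(364/193 - 6158/26741) = -4*8545230/5161013 = -34180920/5161013 ≈ -6.6229)
(114 + 418)/j = (114 + 418)/(-34180920/5161013) = 532*(-5161013/34180920) = -686414729/8545230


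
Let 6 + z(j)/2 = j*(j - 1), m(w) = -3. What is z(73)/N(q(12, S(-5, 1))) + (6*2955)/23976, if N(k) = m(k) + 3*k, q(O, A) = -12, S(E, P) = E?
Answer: -4649195/17316 ≈ -268.49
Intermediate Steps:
z(j) = -12 + 2*j*(-1 + j) (z(j) = -12 + 2*(j*(j - 1)) = -12 + 2*(j*(-1 + j)) = -12 + 2*j*(-1 + j))
N(k) = -3 + 3*k
z(73)/N(q(12, S(-5, 1))) + (6*2955)/23976 = (-12 - 2*73 + 2*73²)/(-3 + 3*(-12)) + (6*2955)/23976 = (-12 - 146 + 2*5329)/(-3 - 36) + 17730*(1/23976) = (-12 - 146 + 10658)/(-39) + 985/1332 = 10500*(-1/39) + 985/1332 = -3500/13 + 985/1332 = -4649195/17316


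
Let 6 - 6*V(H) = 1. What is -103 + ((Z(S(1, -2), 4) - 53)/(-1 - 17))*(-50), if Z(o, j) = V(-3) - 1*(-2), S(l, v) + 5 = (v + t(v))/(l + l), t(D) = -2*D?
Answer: -13087/54 ≈ -242.35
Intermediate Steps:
V(H) = ⅚ (V(H) = 1 - ⅙*1 = 1 - ⅙ = ⅚)
S(l, v) = -5 - v/(2*l) (S(l, v) = -5 + (v - 2*v)/(l + l) = -5 + (-v)/((2*l)) = -5 + (-v)*(1/(2*l)) = -5 - v/(2*l))
Z(o, j) = 17/6 (Z(o, j) = ⅚ - 1*(-2) = ⅚ + 2 = 17/6)
-103 + ((Z(S(1, -2), 4) - 53)/(-1 - 17))*(-50) = -103 + ((17/6 - 53)/(-1 - 17))*(-50) = -103 - 301/6/(-18)*(-50) = -103 - 301/6*(-1/18)*(-50) = -103 + (301/108)*(-50) = -103 - 7525/54 = -13087/54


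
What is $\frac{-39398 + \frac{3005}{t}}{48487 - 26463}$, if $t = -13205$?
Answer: $- \frac{104050719}{58165384} \approx -1.7889$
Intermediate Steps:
$\frac{-39398 + \frac{3005}{t}}{48487 - 26463} = \frac{-39398 + \frac{3005}{-13205}}{48487 - 26463} = \frac{-39398 + 3005 \left(- \frac{1}{13205}\right)}{22024} = \left(-39398 - \frac{601}{2641}\right) \frac{1}{22024} = \left(- \frac{104050719}{2641}\right) \frac{1}{22024} = - \frac{104050719}{58165384}$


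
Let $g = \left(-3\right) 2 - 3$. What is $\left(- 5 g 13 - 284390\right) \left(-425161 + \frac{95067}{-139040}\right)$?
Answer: $\frac{3355397028057827}{27808} \approx 1.2066 \cdot 10^{11}$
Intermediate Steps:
$g = -9$ ($g = -6 - 3 = -9$)
$\left(- 5 g 13 - 284390\right) \left(-425161 + \frac{95067}{-139040}\right) = \left(\left(-5\right) \left(-9\right) 13 - 284390\right) \left(-425161 + \frac{95067}{-139040}\right) = \left(45 \cdot 13 - 284390\right) \left(-425161 + 95067 \left(- \frac{1}{139040}\right)\right) = \left(585 - 284390\right) \left(-425161 - \frac{95067}{139040}\right) = \left(-283805\right) \left(- \frac{59114480507}{139040}\right) = \frac{3355397028057827}{27808}$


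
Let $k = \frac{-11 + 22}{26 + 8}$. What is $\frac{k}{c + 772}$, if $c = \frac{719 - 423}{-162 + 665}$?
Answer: $\frac{5533}{13212808} \approx 0.00041876$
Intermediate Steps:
$c = \frac{296}{503} \approx 0.58847$
$k = \frac{11}{34} \approx 0.32353$
$\frac{k}{c + 772} = \frac{1}{\frac{296}{503} + 772} \cdot \frac{11}{34} = \frac{1}{\frac{388612}{503}} \cdot \frac{11}{34} = \frac{503}{388612} \cdot \frac{11}{34} = \frac{5533}{13212808}$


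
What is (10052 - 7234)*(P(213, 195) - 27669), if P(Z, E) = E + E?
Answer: -76872222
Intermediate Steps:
P(Z, E) = 2*E
(10052 - 7234)*(P(213, 195) - 27669) = (10052 - 7234)*(2*195 - 27669) = 2818*(390 - 27669) = 2818*(-27279) = -76872222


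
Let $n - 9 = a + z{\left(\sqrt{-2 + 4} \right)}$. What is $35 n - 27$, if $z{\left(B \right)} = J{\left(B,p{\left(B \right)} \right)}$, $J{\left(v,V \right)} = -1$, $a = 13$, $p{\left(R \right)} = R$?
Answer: $708$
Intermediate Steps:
$z{\left(B \right)} = -1$
$n = 21$ ($n = 9 + \left(13 - 1\right) = 9 + 12 = 21$)
$35 n - 27 = 35 \cdot 21 - 27 = 735 - 27 = 708$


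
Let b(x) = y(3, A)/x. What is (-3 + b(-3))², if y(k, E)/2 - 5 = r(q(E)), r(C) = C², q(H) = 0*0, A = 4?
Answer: 361/9 ≈ 40.111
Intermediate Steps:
q(H) = 0
y(k, E) = 10 (y(k, E) = 10 + 2*0² = 10 + 2*0 = 10 + 0 = 10)
b(x) = 10/x
(-3 + b(-3))² = (-3 + 10/(-3))² = (-3 + 10*(-⅓))² = (-3 - 10/3)² = (-19/3)² = 361/9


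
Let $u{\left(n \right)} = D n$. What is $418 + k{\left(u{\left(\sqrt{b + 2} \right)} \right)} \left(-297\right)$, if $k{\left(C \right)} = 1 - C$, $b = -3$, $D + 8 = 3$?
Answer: $121 - 1485 i \approx 121.0 - 1485.0 i$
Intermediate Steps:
$D = -5$ ($D = -8 + 3 = -5$)
$u{\left(n \right)} = - 5 n$
$418 + k{\left(u{\left(\sqrt{b + 2} \right)} \right)} \left(-297\right) = 418 + \left(1 - - 5 \sqrt{-3 + 2}\right) \left(-297\right) = 418 + \left(1 - - 5 \sqrt{-1}\right) \left(-297\right) = 418 + \left(1 - - 5 i\right) \left(-297\right) = 418 + \left(1 + 5 i\right) \left(-297\right) = 418 - \left(297 + 1485 i\right) = 121 - 1485 i$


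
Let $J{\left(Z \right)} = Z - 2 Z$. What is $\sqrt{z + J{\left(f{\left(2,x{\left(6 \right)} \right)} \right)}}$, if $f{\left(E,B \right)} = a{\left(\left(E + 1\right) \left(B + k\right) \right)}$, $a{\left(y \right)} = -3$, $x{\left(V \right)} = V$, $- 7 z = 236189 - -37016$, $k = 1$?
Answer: $\frac{4 i \sqrt{119518}}{7} \approx 197.55 i$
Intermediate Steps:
$z = - \frac{273205}{7}$ ($z = - \frac{236189 - -37016}{7} = - \frac{236189 + 37016}{7} = \left(- \frac{1}{7}\right) 273205 = - \frac{273205}{7} \approx -39029.0$)
$f{\left(E,B \right)} = -3$
$J{\left(Z \right)} = - Z$
$\sqrt{z + J{\left(f{\left(2,x{\left(6 \right)} \right)} \right)}} = \sqrt{- \frac{273205}{7} - -3} = \sqrt{- \frac{273205}{7} + 3} = \sqrt{- \frac{273184}{7}} = \frac{4 i \sqrt{119518}}{7}$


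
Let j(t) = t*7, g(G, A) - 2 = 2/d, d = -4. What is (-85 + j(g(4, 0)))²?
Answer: 22201/4 ≈ 5550.3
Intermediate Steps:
g(G, A) = 3/2 (g(G, A) = 2 + 2/(-4) = 2 + 2*(-¼) = 2 - ½ = 3/2)
j(t) = 7*t
(-85 + j(g(4, 0)))² = (-85 + 7*(3/2))² = (-85 + 21/2)² = (-149/2)² = 22201/4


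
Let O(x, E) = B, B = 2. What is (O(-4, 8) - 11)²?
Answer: 81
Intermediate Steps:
O(x, E) = 2
(O(-4, 8) - 11)² = (2 - 11)² = (-9)² = 81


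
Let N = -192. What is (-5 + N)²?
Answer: 38809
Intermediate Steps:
(-5 + N)² = (-5 - 192)² = (-197)² = 38809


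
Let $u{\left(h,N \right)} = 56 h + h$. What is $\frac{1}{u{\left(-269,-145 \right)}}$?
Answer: $- \frac{1}{15333} \approx -6.5219 \cdot 10^{-5}$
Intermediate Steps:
$u{\left(h,N \right)} = 57 h$
$\frac{1}{u{\left(-269,-145 \right)}} = \frac{1}{57 \left(-269\right)} = \frac{1}{-15333} = - \frac{1}{15333}$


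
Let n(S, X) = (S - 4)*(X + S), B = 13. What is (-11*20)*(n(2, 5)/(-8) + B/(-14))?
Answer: -1265/7 ≈ -180.71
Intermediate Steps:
n(S, X) = (-4 + S)*(S + X)
(-11*20)*(n(2, 5)/(-8) + B/(-14)) = (-11*20)*((2² - 4*2 - 4*5 + 2*5)/(-8) + 13/(-14)) = -220*((4 - 8 - 20 + 10)*(-⅛) + 13*(-1/14)) = -220*(-14*(-⅛) - 13/14) = -220*(7/4 - 13/14) = -220*23/28 = -1265/7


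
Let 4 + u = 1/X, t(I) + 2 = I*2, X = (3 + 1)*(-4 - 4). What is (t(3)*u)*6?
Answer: -387/4 ≈ -96.750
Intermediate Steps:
X = -32 (X = 4*(-8) = -32)
t(I) = -2 + 2*I (t(I) = -2 + I*2 = -2 + 2*I)
u = -129/32 (u = -4 + 1/(-32) = -4 - 1/32 = -129/32 ≈ -4.0313)
(t(3)*u)*6 = ((-2 + 2*3)*(-129/32))*6 = ((-2 + 6)*(-129/32))*6 = (4*(-129/32))*6 = -129/8*6 = -387/4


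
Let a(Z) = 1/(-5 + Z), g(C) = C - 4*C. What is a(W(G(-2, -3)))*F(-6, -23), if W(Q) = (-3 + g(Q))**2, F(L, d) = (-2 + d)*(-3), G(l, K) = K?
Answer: 75/31 ≈ 2.4194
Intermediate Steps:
g(C) = -3*C
F(L, d) = 6 - 3*d
W(Q) = (-3 - 3*Q)**2
a(W(G(-2, -3)))*F(-6, -23) = (6 - 3*(-23))/(-5 + 9*(1 - 3)**2) = (6 + 69)/(-5 + 9*(-2)**2) = 75/(-5 + 9*4) = 75/(-5 + 36) = 75/31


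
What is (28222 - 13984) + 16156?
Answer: 30394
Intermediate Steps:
(28222 - 13984) + 16156 = 14238 + 16156 = 30394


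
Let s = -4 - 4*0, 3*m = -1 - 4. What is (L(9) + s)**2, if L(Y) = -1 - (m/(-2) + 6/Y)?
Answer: 169/4 ≈ 42.250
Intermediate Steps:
m = -5/3 (m = (-1 - 4)/3 = (1/3)*(-5) = -5/3 ≈ -1.6667)
s = -4 (s = -4 + 0 = -4)
L(Y) = -11/6 - 6/Y (L(Y) = -1 - (-5/3/(-2) + 6/Y) = -1 - (-5/3*(-1/2) + 6/Y) = -1 - (5/6 + 6/Y) = -1 + (-5/6 - 6/Y) = -11/6 - 6/Y)
(L(9) + s)**2 = ((-11/6 - 6/9) - 4)**2 = ((-11/6 - 6*1/9) - 4)**2 = ((-11/6 - 2/3) - 4)**2 = (-5/2 - 4)**2 = (-13/2)**2 = 169/4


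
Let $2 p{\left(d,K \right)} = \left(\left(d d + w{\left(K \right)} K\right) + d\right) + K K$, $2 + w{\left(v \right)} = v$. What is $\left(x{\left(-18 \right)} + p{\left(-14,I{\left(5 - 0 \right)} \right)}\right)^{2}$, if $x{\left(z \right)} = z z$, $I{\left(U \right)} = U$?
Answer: $189225$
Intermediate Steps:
$w{\left(v \right)} = -2 + v$
$x{\left(z \right)} = z^{2}$
$p{\left(d,K \right)} = \frac{d}{2} + \frac{K^{2}}{2} + \frac{d^{2}}{2} + \frac{K \left(-2 + K\right)}{2}$ ($p{\left(d,K \right)} = \frac{\left(\left(d d + \left(-2 + K\right) K\right) + d\right) + K K}{2} = \frac{\left(\left(d^{2} + K \left(-2 + K\right)\right) + d\right) + K^{2}}{2} = \frac{\left(d + d^{2} + K \left(-2 + K\right)\right) + K^{2}}{2} = \frac{d + K^{2} + d^{2} + K \left(-2 + K\right)}{2} = \frac{d}{2} + \frac{K^{2}}{2} + \frac{d^{2}}{2} + \frac{K \left(-2 + K\right)}{2}$)
$\left(x{\left(-18 \right)} + p{\left(-14,I{\left(5 - 0 \right)} \right)}\right)^{2} = \left(\left(-18\right)^{2} + \left(\left(5 - 0\right)^{2} + \frac{1}{2} \left(-14\right) + \frac{\left(-14\right)^{2}}{2} - \left(5 - 0\right)\right)\right)^{2} = \left(324 + \left(\left(5 + 0\right)^{2} - 7 + \frac{1}{2} \cdot 196 - \left(5 + 0\right)\right)\right)^{2} = \left(324 + \left(5^{2} - 7 + 98 - 5\right)\right)^{2} = \left(324 + \left(25 - 7 + 98 - 5\right)\right)^{2} = \left(324 + 111\right)^{2} = 435^{2} = 189225$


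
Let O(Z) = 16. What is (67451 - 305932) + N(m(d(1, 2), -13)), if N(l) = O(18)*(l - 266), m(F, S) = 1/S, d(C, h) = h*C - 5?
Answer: -3155597/13 ≈ -2.4274e+5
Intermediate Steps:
d(C, h) = -5 + C*h (d(C, h) = C*h - 5 = -5 + C*h)
N(l) = -4256 + 16*l (N(l) = 16*(l - 266) = 16*(-266 + l) = -4256 + 16*l)
(67451 - 305932) + N(m(d(1, 2), -13)) = (67451 - 305932) + (-4256 + 16/(-13)) = -238481 + (-4256 + 16*(-1/13)) = -238481 + (-4256 - 16/13) = -238481 - 55344/13 = -3155597/13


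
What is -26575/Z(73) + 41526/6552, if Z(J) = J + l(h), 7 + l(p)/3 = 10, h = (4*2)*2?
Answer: -4742063/14924 ≈ -317.75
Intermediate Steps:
h = 16 (h = 8*2 = 16)
l(p) = 9 (l(p) = -21 + 3*10 = -21 + 30 = 9)
Z(J) = 9 + J (Z(J) = J + 9 = 9 + J)
-26575/Z(73) + 41526/6552 = -26575/(9 + 73) + 41526/6552 = -26575/82 + 41526*(1/6552) = -26575*1/82 + 2307/364 = -26575/82 + 2307/364 = -4742063/14924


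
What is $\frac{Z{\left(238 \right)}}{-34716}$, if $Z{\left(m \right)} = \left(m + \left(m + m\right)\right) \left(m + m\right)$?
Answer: $- \frac{28322}{2893} \approx -9.7898$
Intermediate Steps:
$Z{\left(m \right)} = 6 m^{2}$ ($Z{\left(m \right)} = \left(m + 2 m\right) 2 m = 3 m 2 m = 6 m^{2}$)
$\frac{Z{\left(238 \right)}}{-34716} = \frac{6 \cdot 238^{2}}{-34716} = 6 \cdot 56644 \left(- \frac{1}{34716}\right) = 339864 \left(- \frac{1}{34716}\right) = - \frac{28322}{2893}$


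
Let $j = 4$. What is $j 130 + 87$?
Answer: $607$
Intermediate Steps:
$j 130 + 87 = 4 \cdot 130 + 87 = 520 + 87 = 607$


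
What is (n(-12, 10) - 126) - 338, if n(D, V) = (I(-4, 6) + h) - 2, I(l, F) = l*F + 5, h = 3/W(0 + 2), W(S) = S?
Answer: -967/2 ≈ -483.50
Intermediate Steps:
h = 3/2 (h = 3/(0 + 2) = 3/2 ≈ 1.5000)
I(l, F) = 5 + F*l (I(l, F) = F*l + 5 = 5 + F*l)
n(D, V) = -39/2 (n(D, V) = ((5 + 6*(-4)) + 3/2) - 2 = ((5 - 24) + 3/2) - 2 = (-19 + 3/2) - 2 = -35/2 - 2 = -39/2)
(n(-12, 10) - 126) - 338 = (-39/2 - 126) - 338 = -291/2 - 338 = -967/2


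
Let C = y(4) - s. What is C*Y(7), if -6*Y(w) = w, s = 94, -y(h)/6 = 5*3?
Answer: 644/3 ≈ 214.67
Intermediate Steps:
y(h) = -90 (y(h) = -30*3 = -6*15 = -90)
Y(w) = -w/6
C = -184 (C = -90 - 1*94 = -90 - 94 = -184)
C*Y(7) = -(-92)*7/3 = -184*(-7/6) = 644/3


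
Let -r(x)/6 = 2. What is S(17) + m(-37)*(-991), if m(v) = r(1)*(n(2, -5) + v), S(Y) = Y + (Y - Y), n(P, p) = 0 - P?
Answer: -463771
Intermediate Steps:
r(x) = -12 (r(x) = -6*2 = -12)
n(P, p) = -P
S(Y) = Y (S(Y) = Y + 0 = Y)
m(v) = 24 - 12*v (m(v) = -12*(-1*2 + v) = -12*(-2 + v) = 24 - 12*v)
S(17) + m(-37)*(-991) = 17 + (24 - 12*(-37))*(-991) = 17 + (24 + 444)*(-991) = 17 + 468*(-991) = 17 - 463788 = -463771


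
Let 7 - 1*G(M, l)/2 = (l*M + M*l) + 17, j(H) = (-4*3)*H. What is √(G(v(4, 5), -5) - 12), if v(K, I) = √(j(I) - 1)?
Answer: 2*√(-8 + 5*I*√61) ≈ 7.9828 + 9.7839*I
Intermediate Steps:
j(H) = -12*H
v(K, I) = √(-1 - 12*I) (v(K, I) = √(-12*I - 1) = √(-1 - 12*I))
G(M, l) = -20 - 4*M*l (G(M, l) = 14 - 2*((l*M + M*l) + 17) = 14 - 2*((M*l + M*l) + 17) = 14 - 2*(2*M*l + 17) = 14 - 2*(17 + 2*M*l) = 14 + (-34 - 4*M*l) = -20 - 4*M*l)
√(G(v(4, 5), -5) - 12) = √((-20 - 4*√(-1 - 12*5)*(-5)) - 12) = √((-20 - 4*√(-1 - 60)*(-5)) - 12) = √((-20 - 4*√(-61)*(-5)) - 12) = √((-20 - 4*I*√61*(-5)) - 12) = √((-20 + 20*I*√61) - 12) = √(-32 + 20*I*√61)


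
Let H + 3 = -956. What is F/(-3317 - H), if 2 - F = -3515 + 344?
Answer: -3173/2358 ≈ -1.3456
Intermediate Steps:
H = -959 (H = -3 - 956 = -959)
F = 3173 (F = 2 - (-3515 + 344) = 2 - 1*(-3171) = 2 + 3171 = 3173)
F/(-3317 - H) = 3173/(-3317 - 1*(-959)) = 3173/(-3317 + 959) = 3173/(-2358) = 3173*(-1/2358) = -3173/2358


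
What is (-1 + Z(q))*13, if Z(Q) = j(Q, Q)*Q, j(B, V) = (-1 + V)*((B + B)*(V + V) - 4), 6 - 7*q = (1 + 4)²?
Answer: 7983443/2401 ≈ 3325.1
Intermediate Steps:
q = -19/7 (q = 6/7 - (1 + 4)²/7 = 6/7 - ⅐*5² = 6/7 - ⅐*25 = 6/7 - 25/7 = -19/7 ≈ -2.7143)
j(B, V) = (-1 + V)*(-4 + 4*B*V) (j(B, V) = (-1 + V)*((2*B)*(2*V) - 4) = (-1 + V)*(4*B*V - 4) = (-1 + V)*(-4 + 4*B*V))
Z(Q) = Q*(4 - 4*Q - 4*Q² + 4*Q³) (Z(Q) = (4 - 4*Q - 4*Q*Q + 4*Q*Q²)*Q = (4 - 4*Q - 4*Q² + 4*Q³)*Q = Q*(4 - 4*Q - 4*Q² + 4*Q³))
(-1 + Z(q))*13 = (-1 + 4*(-19/7)*(1 + (-19/7)³ - 1*(-19/7) - (-19/7)²))*13 = (-1 + 4*(-19/7)*(1 - 6859/343 + 19/7 - 1*361/49))*13 = (-1 + 4*(-19/7)*(1 - 6859/343 + 19/7 - 361/49))*13 = (-1 + 4*(-19/7)*(-8112/343))*13 = (-1 + 616512/2401)*13 = (614111/2401)*13 = 7983443/2401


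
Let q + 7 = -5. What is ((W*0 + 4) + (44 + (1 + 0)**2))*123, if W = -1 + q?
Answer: 6027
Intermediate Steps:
q = -12 (q = -7 - 5 = -12)
W = -13 (W = -1 - 12 = -13)
((W*0 + 4) + (44 + (1 + 0)**2))*123 = ((-13*0 + 4) + (44 + (1 + 0)**2))*123 = ((0 + 4) + (44 + 1**2))*123 = (4 + (44 + 1))*123 = (4 + 45)*123 = 49*123 = 6027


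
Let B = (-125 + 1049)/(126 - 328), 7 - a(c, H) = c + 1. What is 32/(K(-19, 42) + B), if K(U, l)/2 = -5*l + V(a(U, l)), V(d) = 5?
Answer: -202/2617 ≈ -0.077188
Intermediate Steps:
a(c, H) = 6 - c (a(c, H) = 7 - (c + 1) = 7 - (1 + c) = 7 + (-1 - c) = 6 - c)
B = -462/101 (B = 924/(-202) = 924*(-1/202) = -462/101 ≈ -4.5743)
K(U, l) = 10 - 10*l (K(U, l) = 2*(-5*l + 5) = 2*(5 - 5*l) = 10 - 10*l)
32/(K(-19, 42) + B) = 32/((10 - 10*42) - 462/101) = 32/((10 - 420) - 462/101) = 32/(-410 - 462/101) = 32/(-41872/101) = -101/41872*32 = -202/2617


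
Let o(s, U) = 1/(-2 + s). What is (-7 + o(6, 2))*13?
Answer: -351/4 ≈ -87.750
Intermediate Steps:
(-7 + o(6, 2))*13 = (-7 + 1/(-2 + 6))*13 = (-7 + 1/4)*13 = (-7 + ¼)*13 = -27/4*13 = -351/4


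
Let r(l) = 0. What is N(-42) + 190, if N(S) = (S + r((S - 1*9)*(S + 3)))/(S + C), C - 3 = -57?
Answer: 3047/16 ≈ 190.44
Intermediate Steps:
C = -54 (C = 3 - 57 = -54)
N(S) = S/(-54 + S) (N(S) = (S + 0)/(S - 54) = S/(-54 + S))
N(-42) + 190 = -42/(-54 - 42) + 190 = -42/(-96) + 190 = -42*(-1/96) + 190 = 7/16 + 190 = 3047/16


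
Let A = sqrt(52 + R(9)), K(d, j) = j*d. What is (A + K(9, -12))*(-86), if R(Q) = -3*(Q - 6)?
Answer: 9288 - 86*sqrt(43) ≈ 8724.1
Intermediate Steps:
R(Q) = 18 - 3*Q (R(Q) = -3*(-6 + Q) = 18 - 3*Q)
K(d, j) = d*j
A = sqrt(43) (A = sqrt(52 + (18 - 3*9)) = sqrt(52 + (18 - 27)) = sqrt(52 - 9) = sqrt(43) ≈ 6.5574)
(A + K(9, -12))*(-86) = (sqrt(43) + 9*(-12))*(-86) = (sqrt(43) - 108)*(-86) = (-108 + sqrt(43))*(-86) = 9288 - 86*sqrt(43)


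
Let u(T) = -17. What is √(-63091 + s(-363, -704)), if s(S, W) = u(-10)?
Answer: 6*I*√1753 ≈ 251.21*I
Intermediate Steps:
s(S, W) = -17
√(-63091 + s(-363, -704)) = √(-63091 - 17) = √(-63108) = 6*I*√1753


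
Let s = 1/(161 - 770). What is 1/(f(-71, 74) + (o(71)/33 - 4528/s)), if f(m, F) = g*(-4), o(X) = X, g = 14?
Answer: 33/90997439 ≈ 3.6265e-7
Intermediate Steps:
f(m, F) = -56 (f(m, F) = 14*(-4) = -56)
s = -1/609 (s = 1/(-609) = -1/609 ≈ -0.0016420)
1/(f(-71, 74) + (o(71)/33 - 4528/s)) = 1/(-56 + (71/33 - 4528/(-1/609))) = 1/(-56 + (71*(1/33) - 4528*(-609))) = 1/(-56 + (71/33 + 2757552)) = 1/(-56 + 90999287/33) = 1/(90997439/33) = 33/90997439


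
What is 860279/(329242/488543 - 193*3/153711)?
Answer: 21534054596535789/16775083555 ≈ 1.2837e+6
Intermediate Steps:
860279/(329242/488543 - 193*3/153711) = 860279/(329242*(1/488543) - 579*1/153711) = 860279/(329242/488543 - 193/51237) = 860279/(16775083555/25031477691) = 860279*(25031477691/16775083555) = 21534054596535789/16775083555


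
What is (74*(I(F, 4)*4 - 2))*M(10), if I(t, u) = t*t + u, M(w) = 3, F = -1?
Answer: 3996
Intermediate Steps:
I(t, u) = u + t² (I(t, u) = t² + u = u + t²)
(74*(I(F, 4)*4 - 2))*M(10) = (74*((4 + (-1)²)*4 - 2))*3 = (74*((4 + 1)*4 - 2))*3 = (74*(5*4 - 2))*3 = (74*(20 - 2))*3 = (74*18)*3 = 1332*3 = 3996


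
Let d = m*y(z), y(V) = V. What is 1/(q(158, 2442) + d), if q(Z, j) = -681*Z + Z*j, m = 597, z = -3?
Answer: 1/276447 ≈ 3.6173e-6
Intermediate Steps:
d = -1791 (d = 597*(-3) = -1791)
1/(q(158, 2442) + d) = 1/(158*(-681 + 2442) - 1791) = 1/(158*1761 - 1791) = 1/(278238 - 1791) = 1/276447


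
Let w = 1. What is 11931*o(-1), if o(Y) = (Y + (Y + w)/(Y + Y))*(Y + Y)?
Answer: 23862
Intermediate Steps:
o(Y) = 2*Y*(Y + (1 + Y)/(2*Y)) (o(Y) = (Y + (Y + 1)/(Y + Y))*(Y + Y) = (Y + (1 + Y)/((2*Y)))*(2*Y) = (Y + (1 + Y)*(1/(2*Y)))*(2*Y) = (Y + (1 + Y)/(2*Y))*(2*Y) = 2*Y*(Y + (1 + Y)/(2*Y)))
11931*o(-1) = 11931*(1 - 1 + 2*(-1)²) = 11931*(1 - 1 + 2*1) = 11931*(1 - 1 + 2) = 11931*2 = 23862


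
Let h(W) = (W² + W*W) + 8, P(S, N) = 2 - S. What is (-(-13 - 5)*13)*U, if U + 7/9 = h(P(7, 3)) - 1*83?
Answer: -6032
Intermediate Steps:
h(W) = 8 + 2*W² (h(W) = (W² + W²) + 8 = 2*W² + 8 = 8 + 2*W²)
U = -232/9 (U = -7/9 + ((8 + 2*(2 - 1*7)²) - 1*83) = -7/9 + ((8 + 2*(2 - 7)²) - 83) = -7/9 + ((8 + 2*(-5)²) - 83) = -7/9 + ((8 + 2*25) - 83) = -7/9 + ((8 + 50) - 83) = -7/9 + (58 - 83) = -7/9 - 25 = -232/9 ≈ -25.778)
(-(-13 - 5)*13)*U = -(-13 - 5)*13*(-232/9) = -(-18)*13*(-232/9) = -1*(-234)*(-232/9) = 234*(-232/9) = -6032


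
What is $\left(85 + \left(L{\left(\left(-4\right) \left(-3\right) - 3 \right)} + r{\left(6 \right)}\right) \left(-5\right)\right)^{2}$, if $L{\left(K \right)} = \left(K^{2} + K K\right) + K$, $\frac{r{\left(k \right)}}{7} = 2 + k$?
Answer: $1102500$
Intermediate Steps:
$r{\left(k \right)} = 14 + 7 k$ ($r{\left(k \right)} = 7 \left(2 + k\right) = 14 + 7 k$)
$L{\left(K \right)} = K + 2 K^{2}$ ($L{\left(K \right)} = \left(K^{2} + K^{2}\right) + K = 2 K^{2} + K = K + 2 K^{2}$)
$\left(85 + \left(L{\left(\left(-4\right) \left(-3\right) - 3 \right)} + r{\left(6 \right)}\right) \left(-5\right)\right)^{2} = \left(85 + \left(\left(\left(-4\right) \left(-3\right) - 3\right) \left(1 + 2 \left(\left(-4\right) \left(-3\right) - 3\right)\right) + \left(14 + 7 \cdot 6\right)\right) \left(-5\right)\right)^{2} = \left(85 + \left(\left(12 - 3\right) \left(1 + 2 \left(12 - 3\right)\right) + \left(14 + 42\right)\right) \left(-5\right)\right)^{2} = \left(85 + \left(9 \left(1 + 2 \cdot 9\right) + 56\right) \left(-5\right)\right)^{2} = \left(85 + \left(9 \left(1 + 18\right) + 56\right) \left(-5\right)\right)^{2} = \left(85 + \left(9 \cdot 19 + 56\right) \left(-5\right)\right)^{2} = \left(85 + \left(171 + 56\right) \left(-5\right)\right)^{2} = \left(85 + 227 \left(-5\right)\right)^{2} = \left(85 - 1135\right)^{2} = \left(-1050\right)^{2} = 1102500$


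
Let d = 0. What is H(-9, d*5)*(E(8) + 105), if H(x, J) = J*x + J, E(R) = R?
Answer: 0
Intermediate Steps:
H(x, J) = J + J*x
H(-9, d*5)*(E(8) + 105) = ((0*5)*(1 - 9))*(8 + 105) = (0*(-8))*113 = 0*113 = 0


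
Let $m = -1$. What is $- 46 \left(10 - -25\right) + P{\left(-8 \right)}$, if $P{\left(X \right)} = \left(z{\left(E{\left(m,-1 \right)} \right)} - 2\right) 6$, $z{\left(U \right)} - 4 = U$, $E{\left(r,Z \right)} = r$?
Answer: $-1604$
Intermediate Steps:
$z{\left(U \right)} = 4 + U$
$P{\left(X \right)} = 6$ ($P{\left(X \right)} = \left(\left(4 - 1\right) - 2\right) 6 = \left(3 - 2\right) 6 = 1 \cdot 6 = 6$)
$- 46 \left(10 - -25\right) + P{\left(-8 \right)} = - 46 \left(10 - -25\right) + 6 = - 46 \left(10 + \left(-13 + 38\right)\right) + 6 = - 46 \left(10 + 25\right) + 6 = \left(-46\right) 35 + 6 = -1610 + 6 = -1604$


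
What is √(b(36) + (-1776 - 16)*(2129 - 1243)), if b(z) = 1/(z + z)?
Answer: I*√228630526/12 ≈ 1260.0*I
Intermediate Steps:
b(z) = 1/(2*z)
√(b(36) + (-1776 - 16)*(2129 - 1243)) = √((½)/36 + (-1776 - 16)*(2129 - 1243)) = √((½)*(1/36) - 1792*886) = √(1/72 - 1587712) = √(-114315263/72) = I*√228630526/12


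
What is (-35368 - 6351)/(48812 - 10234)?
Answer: -41719/38578 ≈ -1.0814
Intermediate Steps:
(-35368 - 6351)/(48812 - 10234) = -41719/38578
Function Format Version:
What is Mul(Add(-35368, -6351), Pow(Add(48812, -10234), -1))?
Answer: Rational(-41719, 38578) ≈ -1.0814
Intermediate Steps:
Mul(Add(-35368, -6351), Pow(Add(48812, -10234), -1)) = Mul(-41719, Pow(38578, -1)) = Mul(-41719, Rational(1, 38578)) = Rational(-41719, 38578)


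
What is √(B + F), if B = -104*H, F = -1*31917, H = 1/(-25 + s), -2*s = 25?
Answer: I*√7180701/15 ≈ 178.65*I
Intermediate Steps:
s = -25/2 (s = -½*25 = -25/2 ≈ -12.500)
H = -2/75 (H = 1/(-25 - 25/2) = 1/(-75/2) = -2/75 ≈ -0.026667)
F = -31917
B = 208/75 (B = -104*(-2/75) = 208/75 ≈ 2.7733)
√(B + F) = √(208/75 - 31917) = √(-2393567/75) = I*√7180701/15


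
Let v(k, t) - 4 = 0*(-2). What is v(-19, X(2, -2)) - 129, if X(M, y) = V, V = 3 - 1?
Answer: -125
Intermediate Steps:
V = 2
X(M, y) = 2
v(k, t) = 4 (v(k, t) = 4 + 0*(-2) = 4 + 0 = 4)
v(-19, X(2, -2)) - 129 = 4 - 129 = -125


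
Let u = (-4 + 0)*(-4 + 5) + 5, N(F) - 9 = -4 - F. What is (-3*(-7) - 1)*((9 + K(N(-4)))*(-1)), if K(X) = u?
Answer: -200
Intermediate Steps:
N(F) = 5 - F (N(F) = 9 + (-4 - F) = 5 - F)
u = 1 (u = -4*1 + 5 = -4 + 5 = 1)
K(X) = 1
(-3*(-7) - 1)*((9 + K(N(-4)))*(-1)) = (-3*(-7) - 1)*((9 + 1)*(-1)) = (21 - 1)*(10*(-1)) = 20*(-10) = -200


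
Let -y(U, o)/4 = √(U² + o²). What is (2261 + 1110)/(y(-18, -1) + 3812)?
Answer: 3212563/3631536 + 16855*√13/3631536 ≈ 0.90136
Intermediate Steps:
y(U, o) = -4*√(U² + o²)
(2261 + 1110)/(y(-18, -1) + 3812) = (2261 + 1110)/(-4*√((-18)² + (-1)²) + 3812) = 3371/(-4*√(324 + 1) + 3812) = 3371/(-20*√13 + 3812) = 3371/(3812 - 20*√13)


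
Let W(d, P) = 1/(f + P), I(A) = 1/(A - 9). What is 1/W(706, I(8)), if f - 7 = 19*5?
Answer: 101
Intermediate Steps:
f = 102 (f = 7 + 19*5 = 7 + 95 = 102)
I(A) = 1/(-9 + A)
W(d, P) = 1/(102 + P)
1/W(706, I(8)) = 1/(1/(102 + 1/(-9 + 8))) = 1/(1/(102 + 1/(-1))) = 1/(1/(102 - 1)) = 1/(1/101) = 101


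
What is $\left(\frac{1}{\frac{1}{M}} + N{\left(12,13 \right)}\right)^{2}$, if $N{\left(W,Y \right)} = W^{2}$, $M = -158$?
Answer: $196$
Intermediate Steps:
$\left(\frac{1}{\frac{1}{M}} + N{\left(12,13 \right)}\right)^{2} = \left(\frac{1}{\frac{1}{-158}} + 12^{2}\right)^{2} = \left(\frac{1}{- \frac{1}{158}} + 144\right)^{2} = \left(-158 + 144\right)^{2} = \left(-14\right)^{2} = 196$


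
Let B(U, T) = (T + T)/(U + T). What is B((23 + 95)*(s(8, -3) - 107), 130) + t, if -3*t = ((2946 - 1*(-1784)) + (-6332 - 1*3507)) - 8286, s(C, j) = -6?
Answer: 14738900/3301 ≈ 4465.0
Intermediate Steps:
B(U, T) = 2*T/(T + U) (B(U, T) = (2*T)/(T + U) = 2*T/(T + U))
t = 4465 (t = -(((2946 - 1*(-1784)) + (-6332 - 1*3507)) - 8286)/3 = -(((2946 + 1784) + (-6332 - 3507)) - 8286)/3 = -((4730 - 9839) - 8286)/3 = -(-5109 - 8286)/3 = -⅓*(-13395) = 4465)
B((23 + 95)*(s(8, -3) - 107), 130) + t = 2*130/(130 + (23 + 95)*(-6 - 107)) + 4465 = 2*130/(130 + 118*(-113)) + 4465 = 2*130/(130 - 13334) + 4465 = 2*130/(-13204) + 4465 = 2*130*(-1/13204) + 4465 = -65/3301 + 4465 = 14738900/3301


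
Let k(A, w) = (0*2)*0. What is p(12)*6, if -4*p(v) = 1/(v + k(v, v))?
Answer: -⅛ ≈ -0.12500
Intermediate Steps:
k(A, w) = 0 (k(A, w) = 0*0 = 0)
p(v) = -1/(4*v) (p(v) = -1/(4*(v + 0)) = -1/(4*v))
p(12)*6 = -¼/12*6 = -¼*1/12*6 = -1/48*6 = -⅛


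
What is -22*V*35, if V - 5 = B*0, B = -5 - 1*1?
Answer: -3850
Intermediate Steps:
B = -6 (B = -5 - 1 = -6)
V = 5 (V = 5 - 6*0 = 5 + 0 = 5)
-22*V*35 = -22*5*35 = -110*35 = -3850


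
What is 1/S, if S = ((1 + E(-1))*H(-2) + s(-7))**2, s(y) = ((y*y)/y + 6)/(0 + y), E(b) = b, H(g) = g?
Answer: 49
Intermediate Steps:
s(y) = (6 + y)/y (s(y) = (y**2/y + 6)/y = (y + 6)/y = (6 + y)/y)
S = 1/49 (S = ((1 - 1)*(-2) + (6 - 7)/(-7))**2 = (0*(-2) - 1/7*(-1))**2 = (0 + 1/7)**2 = (1/7)**2 = 1/49 ≈ 0.020408)
1/S = 1/(1/49) = 49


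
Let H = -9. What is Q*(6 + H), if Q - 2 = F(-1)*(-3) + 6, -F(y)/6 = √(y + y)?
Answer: -24 - 54*I*√2 ≈ -24.0 - 76.368*I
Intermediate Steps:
F(y) = -6*√2*√y (F(y) = -6*√(y + y) = -6*√2*√y)
Q = 8 + 18*I*√2 (Q = 2 + (-6*√2*√(-1)*(-3) + 6) = 2 + (-6*√2*I*(-3) + 6) = 2 + (-6*I*√2*(-3) + 6) = 2 + (18*I*√2 + 6) = 2 + (6 + 18*I*√2) = 8 + 18*I*√2 ≈ 8.0 + 25.456*I)
Q*(6 + H) = (8 + 18*I*√2)*(6 - 9) = (8 + 18*I*√2)*(-3) = -24 - 54*I*√2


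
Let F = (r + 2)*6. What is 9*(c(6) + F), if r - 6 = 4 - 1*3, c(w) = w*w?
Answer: 810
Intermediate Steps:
c(w) = w²
r = 7 (r = 6 + (4 - 1*3) = 6 + (4 - 3) = 6 + 1 = 7)
F = 54 (F = (7 + 2)*6 = 9*6 = 54)
9*(c(6) + F) = 9*(6² + 54) = 9*(36 + 54) = 9*90 = 810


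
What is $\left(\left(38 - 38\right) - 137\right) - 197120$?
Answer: $-197257$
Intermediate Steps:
$\left(\left(38 - 38\right) - 137\right) - 197120 = \left(0 - 137\right) - 197120 = -137 - 197120 = -197257$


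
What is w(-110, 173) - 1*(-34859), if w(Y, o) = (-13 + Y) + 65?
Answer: 34801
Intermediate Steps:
w(Y, o) = 52 + Y
w(-110, 173) - 1*(-34859) = (52 - 110) - 1*(-34859) = -58 + 34859 = 34801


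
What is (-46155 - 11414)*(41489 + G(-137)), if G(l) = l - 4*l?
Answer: -2412141100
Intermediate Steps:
G(l) = -3*l (G(l) = l - 4*l = -3*l)
(-46155 - 11414)*(41489 + G(-137)) = (-46155 - 11414)*(41489 - 3*(-137)) = -57569*(41489 + 411) = -57569*41900 = -2412141100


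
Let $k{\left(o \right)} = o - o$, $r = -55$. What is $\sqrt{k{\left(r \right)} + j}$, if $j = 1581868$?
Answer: $2 \sqrt{395467} \approx 1257.7$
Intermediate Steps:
$k{\left(o \right)} = 0$
$\sqrt{k{\left(r \right)} + j} = \sqrt{0 + 1581868} = \sqrt{1581868} = 2 \sqrt{395467}$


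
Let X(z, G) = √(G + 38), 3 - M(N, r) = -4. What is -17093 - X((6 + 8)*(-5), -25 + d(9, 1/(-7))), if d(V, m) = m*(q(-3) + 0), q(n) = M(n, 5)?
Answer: -17093 - 2*√3 ≈ -17096.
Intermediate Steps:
M(N, r) = 7 (M(N, r) = 3 - 1*(-4) = 3 + 4 = 7)
q(n) = 7
d(V, m) = 7*m (d(V, m) = m*(7 + 0) = m*7 = 7*m)
X(z, G) = √(38 + G)
-17093 - X((6 + 8)*(-5), -25 + d(9, 1/(-7))) = -17093 - √(38 + (-25 + 7/(-7))) = -17093 - √(38 + (-25 + 7*(-⅐))) = -17093 - √(38 + (-25 - 1)) = -17093 - √(38 - 26) = -17093 - √12 = -17093 - 2*√3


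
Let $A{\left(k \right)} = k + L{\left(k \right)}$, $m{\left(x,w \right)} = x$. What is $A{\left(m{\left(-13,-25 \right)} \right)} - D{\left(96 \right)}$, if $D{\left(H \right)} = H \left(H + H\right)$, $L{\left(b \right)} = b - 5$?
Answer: $-18463$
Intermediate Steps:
$L{\left(b \right)} = -5 + b$ ($L{\left(b \right)} = b - 5 = -5 + b$)
$D{\left(H \right)} = 2 H^{2}$ ($D{\left(H \right)} = H 2 H = 2 H^{2}$)
$A{\left(k \right)} = -5 + 2 k$ ($A{\left(k \right)} = k + \left(-5 + k\right) = -5 + 2 k$)
$A{\left(m{\left(-13,-25 \right)} \right)} - D{\left(96 \right)} = \left(-5 + 2 \left(-13\right)\right) - 2 \cdot 96^{2} = \left(-5 - 26\right) - 2 \cdot 9216 = -31 - 18432 = -18463$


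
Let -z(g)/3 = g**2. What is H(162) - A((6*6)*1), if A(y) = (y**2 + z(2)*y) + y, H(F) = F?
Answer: -738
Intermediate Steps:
z(g) = -3*g**2
A(y) = y**2 - 11*y (A(y) = (y**2 + (-3*2**2)*y) + y = (y**2 + (-3*4)*y) + y = (y**2 - 12*y) + y = y**2 - 11*y)
H(162) - A((6*6)*1) = 162 - (6*6)*1*(-11 + (6*6)*1) = 162 - 36*1*(-11 + 36*1) = 162 - 36*(-11 + 36) = 162 - 36*25 = 162 - 1*900 = 162 - 900 = -738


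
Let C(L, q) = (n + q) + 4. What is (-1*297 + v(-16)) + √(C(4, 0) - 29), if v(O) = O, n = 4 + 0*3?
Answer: -313 + I*√21 ≈ -313.0 + 4.5826*I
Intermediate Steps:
n = 4 (n = 4 + 0 = 4)
C(L, q) = 8 + q (C(L, q) = (4 + q) + 4 = 8 + q)
(-1*297 + v(-16)) + √(C(4, 0) - 29) = (-1*297 - 16) + √((8 + 0) - 29) = (-297 - 16) + √(8 - 29) = -313 + √(-21) = -313 + I*√21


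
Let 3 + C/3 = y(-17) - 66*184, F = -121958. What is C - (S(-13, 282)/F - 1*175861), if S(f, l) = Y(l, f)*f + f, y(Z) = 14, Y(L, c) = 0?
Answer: 17008506583/121958 ≈ 1.3946e+5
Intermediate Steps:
C = -36399 (C = -9 + 3*(14 - 66*184) = -9 + 3*(14 - 12144) = -9 + 3*(-12130) = -9 - 36390 = -36399)
S(f, l) = f (S(f, l) = 0*f + f = 0 + f = f)
C - (S(-13, 282)/F - 1*175861) = -36399 - (-13/(-121958) - 1*175861) = -36399 - (-13*(-1/121958) - 175861) = -36399 - (13/121958 - 175861) = -36399 - 1*(-21447655825/121958) = -36399 + 21447655825/121958 = 17008506583/121958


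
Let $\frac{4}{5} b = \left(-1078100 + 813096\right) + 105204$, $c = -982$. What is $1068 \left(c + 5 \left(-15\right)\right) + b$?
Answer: $-1328626$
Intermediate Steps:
$b = -199750$ ($b = \frac{5 \left(\left(-1078100 + 813096\right) + 105204\right)}{4} = \frac{5 \left(-265004 + 105204\right)}{4} = \frac{5}{4} \left(-159800\right) = -199750$)
$1068 \left(c + 5 \left(-15\right)\right) + b = 1068 \left(-982 + 5 \left(-15\right)\right) - 199750 = 1068 \left(-982 - 75\right) - 199750 = 1068 \left(-1057\right) - 199750 = -1128876 - 199750 = -1328626$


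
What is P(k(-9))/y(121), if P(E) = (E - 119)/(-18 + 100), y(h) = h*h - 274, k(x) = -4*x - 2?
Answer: -85/1178094 ≈ -7.2150e-5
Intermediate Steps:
k(x) = -2 - 4*x
y(h) = -274 + h² (y(h) = h² - 274 = -274 + h²)
P(E) = -119/82 + E/82 (P(E) = (-119 + E)/82 = (-119 + E)*(1/82) = -119/82 + E/82)
P(k(-9))/y(121) = (-119/82 + (-2 - 4*(-9))/82)/(-274 + 121²) = (-119/82 + (-2 + 36)/82)/(-274 + 14641) = (-119/82 + (1/82)*34)/14367 = (-119/82 + 17/41)*(1/14367) = -85/82*1/14367 = -85/1178094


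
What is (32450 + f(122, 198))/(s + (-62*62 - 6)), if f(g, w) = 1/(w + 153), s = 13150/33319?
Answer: -29192444413/3463155000 ≈ -8.4294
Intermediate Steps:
s = 13150/33319 (s = 13150*(1/33319) = 13150/33319 ≈ 0.39467)
f(g, w) = 1/(153 + w)
(32450 + f(122, 198))/(s + (-62*62 - 6)) = (32450 + 1/(153 + 198))/(13150/33319 + (-62*62 - 6)) = (32450 + 1/351)/(13150/33319 + (-3844 - 6)) = (32450 + 1/351)/(13150/33319 - 3850) = 11389951/(351*(-128265000/33319)) = (11389951/351)*(-33319/128265000) = -29192444413/3463155000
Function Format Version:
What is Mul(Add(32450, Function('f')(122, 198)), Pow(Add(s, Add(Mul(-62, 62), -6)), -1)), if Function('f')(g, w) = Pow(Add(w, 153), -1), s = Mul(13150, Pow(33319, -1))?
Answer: Rational(-29192444413, 3463155000) ≈ -8.4294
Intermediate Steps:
s = Rational(13150, 33319) (s = Mul(13150, Rational(1, 33319)) = Rational(13150, 33319) ≈ 0.39467)
Function('f')(g, w) = Pow(Add(153, w), -1)
Mul(Add(32450, Function('f')(122, 198)), Pow(Add(s, Add(Mul(-62, 62), -6)), -1)) = Mul(Add(32450, Pow(Add(153, 198), -1)), Pow(Add(Rational(13150, 33319), Add(Mul(-62, 62), -6)), -1)) = Mul(Add(32450, Pow(351, -1)), Pow(Add(Rational(13150, 33319), Add(-3844, -6)), -1)) = Mul(Add(32450, Rational(1, 351)), Pow(Add(Rational(13150, 33319), -3850), -1)) = Mul(Rational(11389951, 351), Pow(Rational(-128265000, 33319), -1)) = Mul(Rational(11389951, 351), Rational(-33319, 128265000)) = Rational(-29192444413, 3463155000)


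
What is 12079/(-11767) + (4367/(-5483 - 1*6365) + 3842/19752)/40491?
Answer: -14307291911457575/13937676865253064 ≈ -1.0265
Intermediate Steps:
12079/(-11767) + (4367/(-5483 - 1*6365) + 3842/19752)/40491 = 12079*(-1/11767) + (4367/(-5483 - 6365) + 3842*(1/19752))*(1/40491) = -12079/11767 + (4367/(-11848) + 1921/9876)*(1/40491) = -12079/11767 + (4367*(-1/11848) + 1921/9876)*(1/40491) = -12079/11767 + (-4367/11848 + 1921/9876)*(1/40491) = -12079/11767 - 5092121/29252712*1/40491 = -12079/11767 - 5092121/1184471561592 = -14307291911457575/13937676865253064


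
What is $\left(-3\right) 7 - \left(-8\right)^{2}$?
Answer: $-85$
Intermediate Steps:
$\left(-3\right) 7 - \left(-8\right)^{2} = -21 - 64 = -85$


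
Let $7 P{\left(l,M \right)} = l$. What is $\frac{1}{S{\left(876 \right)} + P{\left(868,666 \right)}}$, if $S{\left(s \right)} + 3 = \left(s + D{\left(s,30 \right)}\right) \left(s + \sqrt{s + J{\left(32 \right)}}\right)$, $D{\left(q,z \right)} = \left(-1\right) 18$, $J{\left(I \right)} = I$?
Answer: $\frac{68339}{51311641139} - \frac{156 \sqrt{227}}{51311641139} \approx 1.286 \cdot 10^{-6}$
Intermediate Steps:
$D{\left(q,z \right)} = -18$
$P{\left(l,M \right)} = \frac{l}{7}$
$S{\left(s \right)} = -3 + \left(-18 + s\right) \left(s + \sqrt{32 + s}\right)$ ($S{\left(s \right)} = -3 + \left(s - 18\right) \left(s + \sqrt{s + 32}\right) = -3 + \left(-18 + s\right) \left(s + \sqrt{32 + s}\right)$)
$\frac{1}{S{\left(876 \right)} + P{\left(868,666 \right)}} = \frac{1}{\left(-3 + 876^{2} - 15768 - 18 \sqrt{32 + 876} + 876 \sqrt{32 + 876}\right) + \frac{1}{7} \cdot 868} = \frac{1}{\left(-3 + 767376 - 15768 - 18 \sqrt{908} + 876 \sqrt{908}\right) + 124} = \frac{1}{\left(-3 + 767376 - 15768 - 18 \cdot 2 \sqrt{227} + 876 \cdot 2 \sqrt{227}\right) + 124} = \frac{1}{\left(-3 + 767376 - 15768 - 36 \sqrt{227} + 1752 \sqrt{227}\right) + 124} = \frac{1}{\left(751605 + 1716 \sqrt{227}\right) + 124} = \frac{1}{751729 + 1716 \sqrt{227}}$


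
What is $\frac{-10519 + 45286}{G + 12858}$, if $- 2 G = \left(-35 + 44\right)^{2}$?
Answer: $\frac{23178}{8545} \approx 2.7125$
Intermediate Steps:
$G = - \frac{81}{2}$ ($G = - \frac{\left(-35 + 44\right)^{2}}{2} = - \frac{9^{2}}{2} = \left(- \frac{1}{2}\right) 81 = - \frac{81}{2} \approx -40.5$)
$\frac{-10519 + 45286}{G + 12858} = \frac{-10519 + 45286}{- \frac{81}{2} + 12858} = \frac{34767}{\frac{25635}{2}} = 34767 \cdot \frac{2}{25635} = \frac{23178}{8545}$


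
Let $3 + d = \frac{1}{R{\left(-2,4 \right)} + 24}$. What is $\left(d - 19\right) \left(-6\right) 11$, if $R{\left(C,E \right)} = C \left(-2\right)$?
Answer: $\frac{20295}{14} \approx 1449.6$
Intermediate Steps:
$R{\left(C,E \right)} = - 2 C$
$d = - \frac{83}{28}$ ($d = -3 + \frac{1}{\left(-2\right) \left(-2\right) + 24} = -3 + \frac{1}{4 + 24} = -3 + \frac{1}{28} = - \frac{83}{28} \approx -2.9643$)
$\left(d - 19\right) \left(-6\right) 11 = \left(- \frac{83}{28} - 19\right) \left(-6\right) 11 = \left(- \frac{615}{28}\right) \left(-6\right) 11 = \frac{1845}{14} \cdot 11 = \frac{20295}{14}$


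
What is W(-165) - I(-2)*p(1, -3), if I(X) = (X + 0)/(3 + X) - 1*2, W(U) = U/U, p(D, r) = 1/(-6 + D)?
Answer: 1/5 ≈ 0.20000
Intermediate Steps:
W(U) = 1
I(X) = -2 + X/(3 + X) (I(X) = X/(3 + X) - 2 = -2 + X/(3 + X))
W(-165) - I(-2)*p(1, -3) = 1 - (-6 - 1*(-2))/(3 - 2)/(-6 + 1) = 1 - (-6 + 2)/1/(-5) = 1 - 1*(-4)*(-1)/5 = 1 - (-4)*(-1)/5 = 1 - 1*4/5 = 1 - 4/5 = 1/5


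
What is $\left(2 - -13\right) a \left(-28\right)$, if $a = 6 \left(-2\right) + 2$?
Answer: $4200$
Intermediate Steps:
$a = -10$ ($a = -12 + 2 = -10$)
$\left(2 - -13\right) a \left(-28\right) = \left(2 - -13\right) \left(-10\right) \left(-28\right) = \left(2 + 13\right) \left(-10\right) \left(-28\right) = 15 \left(-10\right) \left(-28\right) = \left(-150\right) \left(-28\right) = 4200$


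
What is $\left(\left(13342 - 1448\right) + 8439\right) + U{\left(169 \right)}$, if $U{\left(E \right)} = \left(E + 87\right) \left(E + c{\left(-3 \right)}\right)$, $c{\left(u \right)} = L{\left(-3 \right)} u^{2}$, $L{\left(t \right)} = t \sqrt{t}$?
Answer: $63597 - 6912 i \sqrt{3} \approx 63597.0 - 11972.0 i$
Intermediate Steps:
$L{\left(t \right)} = t^{\frac{3}{2}}$
$c{\left(u \right)} = - 3 i \sqrt{3} u^{2}$ ($c{\left(u \right)} = \left(-3\right)^{\frac{3}{2}} u^{2} = - 3 i \sqrt{3} u^{2}$)
$U{\left(E \right)} = \left(87 + E\right) \left(E - 27 i \sqrt{3}\right)$ ($U{\left(E \right)} = \left(E + 87\right) \left(E - 3 i \sqrt{3} \left(-3\right)^{2}\right) = \left(87 + E\right) \left(E - 3 i \sqrt{3} \cdot 9\right) = \left(87 + E\right) \left(E - 27 i \sqrt{3}\right)$)
$\left(\left(13342 - 1448\right) + 8439\right) + U{\left(169 \right)} = \left(\left(13342 - 1448\right) + 8439\right) + \left(169^{2} + 87 \cdot 169 - 2349 i \sqrt{3} - 27 i 169 \sqrt{3}\right) = \left(11894 + 8439\right) + \left(28561 + 14703 - 2349 i \sqrt{3} - 4563 i \sqrt{3}\right) = 20333 + \left(43264 - 6912 i \sqrt{3}\right) = 63597 - 6912 i \sqrt{3}$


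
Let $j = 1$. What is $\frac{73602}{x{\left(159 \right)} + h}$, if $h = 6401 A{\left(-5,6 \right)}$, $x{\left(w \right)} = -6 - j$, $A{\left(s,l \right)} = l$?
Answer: $\frac{1566}{817} \approx 1.9168$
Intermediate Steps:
$x{\left(w \right)} = -7$ ($x{\left(w \right)} = -6 - 1 = -7$)
$h = 38406$ ($h = 6401 \cdot 6 = 38406$)
$\frac{73602}{x{\left(159 \right)} + h} = \frac{73602}{-7 + 38406} = \frac{73602}{38399} = 73602 \cdot \frac{1}{38399} = \frac{1566}{817}$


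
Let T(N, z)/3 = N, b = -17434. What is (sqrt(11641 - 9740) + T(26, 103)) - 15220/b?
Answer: 687536/8717 + sqrt(1901) ≈ 122.47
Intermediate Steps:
T(N, z) = 3*N
(sqrt(11641 - 9740) + T(26, 103)) - 15220/b = (sqrt(11641 - 9740) + 3*26) - 15220/(-17434) = (sqrt(1901) + 78) - 15220*(-1/17434) = (78 + sqrt(1901)) + 7610/8717 = 687536/8717 + sqrt(1901)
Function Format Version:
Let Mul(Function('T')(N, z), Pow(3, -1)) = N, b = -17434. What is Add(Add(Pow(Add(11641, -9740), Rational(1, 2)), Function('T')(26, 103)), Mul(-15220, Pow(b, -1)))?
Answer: Add(Rational(687536, 8717), Pow(1901, Rational(1, 2))) ≈ 122.47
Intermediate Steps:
Function('T')(N, z) = Mul(3, N)
Add(Add(Pow(Add(11641, -9740), Rational(1, 2)), Function('T')(26, 103)), Mul(-15220, Pow(b, -1))) = Add(Add(Pow(Add(11641, -9740), Rational(1, 2)), Mul(3, 26)), Mul(-15220, Pow(-17434, -1))) = Add(Add(Pow(1901, Rational(1, 2)), 78), Mul(-15220, Rational(-1, 17434))) = Add(Add(78, Pow(1901, Rational(1, 2))), Rational(7610, 8717)) = Add(Rational(687536, 8717), Pow(1901, Rational(1, 2)))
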